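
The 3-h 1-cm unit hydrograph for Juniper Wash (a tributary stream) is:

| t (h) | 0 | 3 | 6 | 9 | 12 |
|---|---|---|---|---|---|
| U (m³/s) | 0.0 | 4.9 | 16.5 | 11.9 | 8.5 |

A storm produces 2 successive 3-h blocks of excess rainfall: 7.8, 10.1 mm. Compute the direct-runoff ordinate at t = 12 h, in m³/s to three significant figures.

Q ≈ 18.6 m³/s

By discrete convolution, Q_j = Σ (P_i / 10 mm) · U_{j−i}.
At t = 12 h (j=4): Q = (7.8/10)·8.5 + (10.1/10)·11.9 = 18.6 m³/s.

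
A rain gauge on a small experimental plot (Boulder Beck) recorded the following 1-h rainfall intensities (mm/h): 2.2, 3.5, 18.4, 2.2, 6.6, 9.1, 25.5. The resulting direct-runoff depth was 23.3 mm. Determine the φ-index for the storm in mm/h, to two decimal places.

Only the 2 blocks with intensity above φ contribute runoff: 18.4, 25.5 mm/h.
Σ(I−φ)·Δt = d  ⇒  (18.4+25.5 − 2φ)·1 = 23.3
φ = (43.90 − 23.3/1) / 2 = 10.30 mm/h.

φ ≈ 10.30 mm/h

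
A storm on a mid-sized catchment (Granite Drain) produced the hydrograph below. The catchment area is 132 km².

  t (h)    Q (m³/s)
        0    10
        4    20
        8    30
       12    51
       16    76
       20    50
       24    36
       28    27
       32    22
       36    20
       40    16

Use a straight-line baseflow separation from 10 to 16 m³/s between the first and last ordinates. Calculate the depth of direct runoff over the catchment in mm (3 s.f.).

Direct runoff: 0.00, 9.40, 18.80, 39.20, 63.60, 37.00, 22.40, 12.80, 7.20, 4.60, 0.00 m³/s; ΣQ_DR = 215.0 m³/s.
V = ΣQ_DR · Δt = 215.0 × 14400 s = 3.096 × 10^6 m³.
Over A = 132 km², depth = V / A = 23.5 mm.

d ≈ 23.5 mm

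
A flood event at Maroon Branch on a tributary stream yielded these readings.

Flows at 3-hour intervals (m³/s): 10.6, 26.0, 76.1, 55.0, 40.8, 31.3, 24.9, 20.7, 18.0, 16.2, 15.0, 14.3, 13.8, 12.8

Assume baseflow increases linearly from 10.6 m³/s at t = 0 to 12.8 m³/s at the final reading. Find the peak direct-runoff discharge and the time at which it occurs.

Q_p = 65.16 m³/s at t = 6 h

Subtracting baseflow gives direct-runoff ordinates: 0.00, 15.23, 65.16, 43.89, 29.52, 19.85, 13.28, 8.92, 6.05, 4.08, 2.71, 1.84, 1.17, 0.00 m³/s.
The maximum is 65.16 m³/s, occurring at the reading for t = 6 h.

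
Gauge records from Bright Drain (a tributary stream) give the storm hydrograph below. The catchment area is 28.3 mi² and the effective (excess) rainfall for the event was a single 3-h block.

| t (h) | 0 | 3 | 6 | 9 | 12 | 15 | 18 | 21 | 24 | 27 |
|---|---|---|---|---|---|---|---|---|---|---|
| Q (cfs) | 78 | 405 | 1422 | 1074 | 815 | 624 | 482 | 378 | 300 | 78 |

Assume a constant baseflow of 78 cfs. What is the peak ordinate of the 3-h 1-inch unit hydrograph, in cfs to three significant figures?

Direct runoff: 0.0, 327.0, 1344.0, 996.0, 737.0, 546.0, 404.0, 300.0, 222.0, 0.0 cfs; ΣQ_DR = 4876 cfs, peak = 1344.0 cfs.
Runoff depth d = ΣQ_DR·Δt / A = 4876 × 10800 / (28.3 mi²) = 0.8010 in.
The 1-inch UH is the DRH scaled by (1 in)/d, so U_p = 1344.0 × 1/0.8010 = 1680 cfs.

U_p ≈ 1680 cfs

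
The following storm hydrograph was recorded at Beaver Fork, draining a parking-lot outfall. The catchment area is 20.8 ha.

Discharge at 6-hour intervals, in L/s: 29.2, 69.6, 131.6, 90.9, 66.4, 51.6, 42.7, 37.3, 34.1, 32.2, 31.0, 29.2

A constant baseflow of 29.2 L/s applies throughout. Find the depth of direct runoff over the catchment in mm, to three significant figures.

Direct runoff: 0.0, 40.4, 102.4, 61.7, 37.2, 22.4, 13.5, 8.1, 4.9, 3.0, 1.8, 0.0 L/s; ΣQ_DR = 295.4 L/s.
V = ΣQ_DR · Δt = 295.4 × 21600 s = 6.381 × 10^6 L.
Over A = 20.8 ha, depth = V / A = 30.7 mm.

d ≈ 30.7 mm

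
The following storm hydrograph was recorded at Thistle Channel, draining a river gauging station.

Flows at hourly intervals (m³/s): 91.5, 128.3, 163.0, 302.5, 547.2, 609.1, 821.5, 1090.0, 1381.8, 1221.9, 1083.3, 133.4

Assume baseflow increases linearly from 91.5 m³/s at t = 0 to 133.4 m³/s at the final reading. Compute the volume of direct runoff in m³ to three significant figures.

Direct-runoff ordinates (Q − Q_b): 0.00, 32.99, 63.88, 199.57, 440.46, 498.55, 707.15, 971.84, 1259.83, 1096.12, 953.71, 0.00 m³/s.
ΣQ_DR = 6224 m³/s.
With Δt = 1 h = 3600 s, V = ΣQ_DR · Δt = 6224 × 3600 = 2.24 × 10^7 m³.

V ≈ 2.24 × 10^7 m³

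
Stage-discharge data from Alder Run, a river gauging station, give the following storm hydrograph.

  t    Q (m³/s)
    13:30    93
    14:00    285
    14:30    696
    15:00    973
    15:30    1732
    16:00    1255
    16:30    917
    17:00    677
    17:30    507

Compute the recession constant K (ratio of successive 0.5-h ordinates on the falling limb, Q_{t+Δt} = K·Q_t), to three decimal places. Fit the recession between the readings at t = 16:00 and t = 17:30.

Using the recession-limb readings at t = 16:00 and t = 17:30: Q falls from 1255 to 507 m³/s over 3 intervals.
K = (Q₂/Q₁)^(1/3) = (507/1255)^(1/3) = 0.739.

K ≈ 0.739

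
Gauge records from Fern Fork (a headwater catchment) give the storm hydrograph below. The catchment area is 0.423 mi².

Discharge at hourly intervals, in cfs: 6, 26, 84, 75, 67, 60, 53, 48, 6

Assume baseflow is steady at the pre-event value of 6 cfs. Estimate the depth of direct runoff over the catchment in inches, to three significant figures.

d ≈ 1.36 in

Direct runoff: 0.0, 20.0, 78.0, 69.0, 61.0, 54.0, 47.0, 42.0, 0.0 cfs; ΣQ_DR = 371.0 cfs.
V = ΣQ_DR · Δt = 371.0 × 3600 s = 1.336 × 10^6 ft³.
Over A = 0.423 mi², depth = V / A = 1.36 in.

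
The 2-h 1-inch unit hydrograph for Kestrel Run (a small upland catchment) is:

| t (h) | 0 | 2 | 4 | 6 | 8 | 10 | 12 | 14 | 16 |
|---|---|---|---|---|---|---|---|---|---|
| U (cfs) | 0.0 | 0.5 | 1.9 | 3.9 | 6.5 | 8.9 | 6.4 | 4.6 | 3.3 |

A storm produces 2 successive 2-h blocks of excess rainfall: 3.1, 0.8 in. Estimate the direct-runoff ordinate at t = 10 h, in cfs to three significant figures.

Q ≈ 32.8 cfs

By discrete convolution, Q_j = Σ (P_i / 1 in) · U_{j−i}.
At t = 10 h (j=5): Q = (3.1/1)·8.9 + (0.8/1)·6.5 = 32.8 cfs.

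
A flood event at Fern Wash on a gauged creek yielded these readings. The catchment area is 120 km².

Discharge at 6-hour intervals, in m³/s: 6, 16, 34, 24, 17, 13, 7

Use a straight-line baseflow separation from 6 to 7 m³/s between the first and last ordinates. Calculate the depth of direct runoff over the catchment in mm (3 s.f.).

d ≈ 12.9 mm

Direct runoff: 0.00, 9.83, 27.67, 17.50, 10.33, 6.17, 0.00 m³/s; ΣQ_DR = 71.50 m³/s.
V = ΣQ_DR · Δt = 71.50 × 21600 s = 1.544 × 10^6 m³.
Over A = 120 km², depth = V / A = 12.9 mm.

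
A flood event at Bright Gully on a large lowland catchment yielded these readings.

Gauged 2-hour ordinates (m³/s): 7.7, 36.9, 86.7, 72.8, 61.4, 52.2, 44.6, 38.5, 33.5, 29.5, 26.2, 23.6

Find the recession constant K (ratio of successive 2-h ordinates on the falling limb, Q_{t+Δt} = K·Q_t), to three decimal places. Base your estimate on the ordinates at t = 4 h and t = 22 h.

K ≈ 0.865

Using the recession-limb readings at t = 4 h and t = 22 h: Q falls from 86.7 to 23.6 m³/s over 9 intervals.
K = (Q₂/Q₁)^(1/9) = (23.6/86.7)^(1/9) = 0.865.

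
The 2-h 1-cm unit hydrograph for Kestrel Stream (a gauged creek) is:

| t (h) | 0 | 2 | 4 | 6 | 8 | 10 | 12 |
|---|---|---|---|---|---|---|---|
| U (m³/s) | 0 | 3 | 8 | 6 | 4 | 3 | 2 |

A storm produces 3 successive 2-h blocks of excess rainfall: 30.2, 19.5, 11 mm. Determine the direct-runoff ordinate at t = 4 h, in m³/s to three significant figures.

By discrete convolution, Q_j = Σ (P_i / 10 mm) · U_{j−i}.
At t = 4 h (j=2): Q = (30.2/10)·8 + (19.5/10)·3 + (11/10)·0 = 30.0 m³/s.

Q ≈ 30.0 m³/s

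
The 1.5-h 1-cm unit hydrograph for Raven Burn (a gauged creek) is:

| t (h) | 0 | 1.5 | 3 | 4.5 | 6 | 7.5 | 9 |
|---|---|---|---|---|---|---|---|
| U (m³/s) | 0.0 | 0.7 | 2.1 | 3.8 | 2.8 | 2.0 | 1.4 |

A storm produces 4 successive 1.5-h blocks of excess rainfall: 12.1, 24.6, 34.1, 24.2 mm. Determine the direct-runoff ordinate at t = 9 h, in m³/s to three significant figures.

Q ≈ 25.4 m³/s

By discrete convolution, Q_j = Σ (P_i / 10 mm) · U_{j−i}.
At t = 9 h (j=6): Q = (12.1/10)·1.4 + (24.6/10)·2.0 + (34.1/10)·2.8 + (24.2/10)·3.8 = 25.4 m³/s.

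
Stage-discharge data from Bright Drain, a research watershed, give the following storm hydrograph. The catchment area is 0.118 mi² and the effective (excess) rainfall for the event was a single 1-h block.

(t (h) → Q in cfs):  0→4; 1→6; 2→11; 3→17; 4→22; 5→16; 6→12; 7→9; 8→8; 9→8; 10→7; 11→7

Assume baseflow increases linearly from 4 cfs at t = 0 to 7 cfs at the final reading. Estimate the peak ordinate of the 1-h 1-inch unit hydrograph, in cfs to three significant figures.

Direct runoff: 0.00, 1.73, 6.45, 12.18, 16.91, 10.64, 6.36, 3.09, 1.82, 1.55, 0.27, 0.00 cfs; ΣQ_DR = 61.00 cfs, peak = 16.91 cfs.
Runoff depth d = ΣQ_DR·Δt / A = 61.00 × 3600 / (0.118 mi²) = 0.8011 in.
The 1-inch UH is the DRH scaled by (1 in)/d, so U_p = 16.91 × 1/0.8011 = 21.1 cfs.

U_p ≈ 21.1 cfs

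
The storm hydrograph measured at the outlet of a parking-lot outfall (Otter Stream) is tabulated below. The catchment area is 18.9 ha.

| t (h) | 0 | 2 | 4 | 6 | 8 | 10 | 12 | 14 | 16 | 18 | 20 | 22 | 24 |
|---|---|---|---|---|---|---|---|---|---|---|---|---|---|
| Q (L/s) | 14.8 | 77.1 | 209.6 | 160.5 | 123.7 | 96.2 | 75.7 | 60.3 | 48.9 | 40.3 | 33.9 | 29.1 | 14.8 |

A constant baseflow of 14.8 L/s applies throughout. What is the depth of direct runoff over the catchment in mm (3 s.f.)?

d ≈ 30.2 mm

Direct runoff: 0.0, 62.3, 194.8, 145.7, 108.9, 81.4, 60.9, 45.5, 34.1, 25.5, 19.1, 14.3, 0.0 L/s; ΣQ_DR = 792.5 L/s.
V = ΣQ_DR · Δt = 792.5 × 7200 s = 5.706 × 10^6 L.
Over A = 18.9 ha, depth = V / A = 30.2 mm.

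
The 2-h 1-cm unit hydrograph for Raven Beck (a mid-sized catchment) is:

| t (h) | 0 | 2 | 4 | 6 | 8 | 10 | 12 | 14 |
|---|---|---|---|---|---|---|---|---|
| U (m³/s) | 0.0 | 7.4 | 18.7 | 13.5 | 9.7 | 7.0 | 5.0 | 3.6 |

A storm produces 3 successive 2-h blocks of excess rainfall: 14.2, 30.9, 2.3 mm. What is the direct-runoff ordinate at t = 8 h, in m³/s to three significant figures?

By discrete convolution, Q_j = Σ (P_i / 10 mm) · U_{j−i}.
At t = 8 h (j=4): Q = (14.2/10)·9.7 + (30.9/10)·13.5 + (2.3/10)·18.7 = 59.8 m³/s.

Q ≈ 59.8 m³/s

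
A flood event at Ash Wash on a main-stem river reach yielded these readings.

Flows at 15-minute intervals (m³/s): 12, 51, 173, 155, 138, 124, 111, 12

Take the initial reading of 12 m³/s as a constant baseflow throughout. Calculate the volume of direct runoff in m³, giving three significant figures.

V ≈ 6.12 × 10^5 m³

Direct-runoff ordinates (Q − Q_b): 0.0, 39.0, 161.0, 143.0, 126.0, 112.0, 99.0, 0.0 m³/s.
ΣQ_DR = 680.0 m³/s.
With Δt = 0.25 h = 900 s, V = ΣQ_DR · Δt = 680.0 × 900 = 6.12 × 10^5 m³.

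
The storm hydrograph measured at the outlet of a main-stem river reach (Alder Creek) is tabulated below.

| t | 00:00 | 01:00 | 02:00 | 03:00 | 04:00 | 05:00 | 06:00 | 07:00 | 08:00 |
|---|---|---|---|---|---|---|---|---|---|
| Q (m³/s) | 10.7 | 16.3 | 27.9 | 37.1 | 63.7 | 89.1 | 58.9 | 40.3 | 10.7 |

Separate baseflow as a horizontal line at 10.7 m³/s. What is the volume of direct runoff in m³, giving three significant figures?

V ≈ 9.30 × 10^5 m³

Direct-runoff ordinates (Q − Q_b): 0.0, 5.6, 17.2, 26.4, 53.0, 78.4, 48.2, 29.6, 0.0 m³/s.
ΣQ_DR = 258.4 m³/s.
With Δt = 1 h = 3600 s, V = ΣQ_DR · Δt = 258.4 × 3600 = 9.30 × 10^5 m³.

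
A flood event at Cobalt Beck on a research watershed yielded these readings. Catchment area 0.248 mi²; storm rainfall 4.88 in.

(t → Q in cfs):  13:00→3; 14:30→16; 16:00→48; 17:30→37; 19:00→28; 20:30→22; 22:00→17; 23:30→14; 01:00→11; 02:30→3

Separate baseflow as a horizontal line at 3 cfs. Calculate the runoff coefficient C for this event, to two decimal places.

ΣQ_DR = 169.0 cfs; V = ΣQ_DR·Δt = 9.126 × 10^5 ft³.
Runoff depth d = V / A = 1.584 in.
C = d / P = 1.584 / 4.88 = 0.32.

C ≈ 0.32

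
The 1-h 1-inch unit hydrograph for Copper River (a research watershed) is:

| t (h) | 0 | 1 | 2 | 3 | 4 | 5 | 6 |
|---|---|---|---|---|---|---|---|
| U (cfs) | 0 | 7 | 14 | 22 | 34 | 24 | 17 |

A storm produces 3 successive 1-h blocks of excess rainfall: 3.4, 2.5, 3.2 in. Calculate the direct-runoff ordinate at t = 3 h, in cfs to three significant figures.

By discrete convolution, Q_j = Σ (P_i / 1 in) · U_{j−i}.
At t = 3 h (j=3): Q = (3.4/1)·22 + (2.5/1)·14 + (3.2/1)·7 = 132 cfs.

Q ≈ 132 cfs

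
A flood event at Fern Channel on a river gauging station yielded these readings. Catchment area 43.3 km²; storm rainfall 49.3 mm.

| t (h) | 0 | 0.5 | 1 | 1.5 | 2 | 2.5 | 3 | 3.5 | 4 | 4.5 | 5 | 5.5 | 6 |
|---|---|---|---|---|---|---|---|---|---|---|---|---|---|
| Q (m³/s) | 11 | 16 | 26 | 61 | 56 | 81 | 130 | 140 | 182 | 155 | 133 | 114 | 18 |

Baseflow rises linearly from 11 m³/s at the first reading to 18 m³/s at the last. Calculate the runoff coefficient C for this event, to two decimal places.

ΣQ_DR = 934.5 m³/s; V = ΣQ_DR·Δt = 1.682 × 10^6 m³.
Runoff depth d = V / A = 38.85 mm.
C = d / P = 38.85 / 49.3 = 0.79.

C ≈ 0.79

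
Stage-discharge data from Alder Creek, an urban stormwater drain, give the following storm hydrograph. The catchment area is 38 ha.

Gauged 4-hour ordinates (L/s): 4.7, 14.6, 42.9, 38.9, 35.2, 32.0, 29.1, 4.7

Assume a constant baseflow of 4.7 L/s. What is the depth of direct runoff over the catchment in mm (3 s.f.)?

Direct runoff: 0.0, 9.9, 38.2, 34.2, 30.5, 27.3, 24.4, 0.0 L/s; ΣQ_DR = 164.5 L/s.
V = ΣQ_DR · Δt = 164.5 × 14400 s = 2.369 × 10^6 L.
Over A = 38 ha, depth = V / A = 6.23 mm.

d ≈ 6.23 mm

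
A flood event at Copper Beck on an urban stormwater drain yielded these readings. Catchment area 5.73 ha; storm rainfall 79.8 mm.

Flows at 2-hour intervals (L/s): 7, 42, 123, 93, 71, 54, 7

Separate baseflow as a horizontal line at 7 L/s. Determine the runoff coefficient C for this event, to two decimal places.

C ≈ 0.55

ΣQ_DR = 348.0 L/s; V = ΣQ_DR·Δt = 2.506 × 10^6 L.
Runoff depth d = V / A = 43.73 mm.
C = d / P = 43.73 / 79.8 = 0.55.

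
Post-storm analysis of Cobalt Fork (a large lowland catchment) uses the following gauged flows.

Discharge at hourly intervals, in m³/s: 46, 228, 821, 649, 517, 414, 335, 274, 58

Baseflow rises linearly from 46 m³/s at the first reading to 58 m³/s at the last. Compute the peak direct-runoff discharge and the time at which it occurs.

Q_p = 772.00 m³/s at t = 2 h

Subtracting baseflow gives direct-runoff ordinates: 0.00, 180.50, 772.00, 598.50, 465.00, 360.50, 280.00, 217.50, 0.00 m³/s.
The maximum is 772.00 m³/s, occurring at the reading for t = 2 h.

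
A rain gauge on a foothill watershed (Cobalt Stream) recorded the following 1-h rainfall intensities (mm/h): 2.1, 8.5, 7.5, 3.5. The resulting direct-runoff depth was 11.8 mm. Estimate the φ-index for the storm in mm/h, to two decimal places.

φ ≈ 2.57 mm/h

Only the 3 blocks with intensity above φ contribute runoff: 8.5, 7.5, 3.5 mm/h.
Σ(I−φ)·Δt = d  ⇒  (8.5+7.5+3.5 − 3φ)·1 = 11.8
φ = (19.50 − 11.8/1) / 3 = 2.57 mm/h.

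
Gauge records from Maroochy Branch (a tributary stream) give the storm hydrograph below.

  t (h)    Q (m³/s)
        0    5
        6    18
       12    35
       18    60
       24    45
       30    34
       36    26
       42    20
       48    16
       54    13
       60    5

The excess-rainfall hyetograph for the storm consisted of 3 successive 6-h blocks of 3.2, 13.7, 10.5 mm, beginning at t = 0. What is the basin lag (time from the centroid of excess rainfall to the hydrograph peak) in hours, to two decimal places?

t_L ≈ 7.40 h

Centroid of excess rainfall: t_c = Σ P_i·t̄_i / ΣP_i = 10.5985 h (block centres at 3, 9, 15 h).
Hydrograph peak occurs at t = 18 h, so basin lag t_L = 18 − 10.5985 = 7.40 h.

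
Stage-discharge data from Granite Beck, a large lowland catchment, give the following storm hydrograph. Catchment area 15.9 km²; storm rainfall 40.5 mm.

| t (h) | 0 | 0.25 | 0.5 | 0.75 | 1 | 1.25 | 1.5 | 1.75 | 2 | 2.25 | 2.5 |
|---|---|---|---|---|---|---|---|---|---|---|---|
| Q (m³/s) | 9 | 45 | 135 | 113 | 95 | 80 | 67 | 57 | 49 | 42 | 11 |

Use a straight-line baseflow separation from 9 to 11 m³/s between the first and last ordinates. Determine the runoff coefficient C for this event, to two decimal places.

C ≈ 0.83

ΣQ_DR = 593.0 m³/s; V = ΣQ_DR·Δt = 5.337 × 10^5 m³.
Runoff depth d = V / A = 33.57 mm.
C = d / P = 33.57 / 40.5 = 0.83.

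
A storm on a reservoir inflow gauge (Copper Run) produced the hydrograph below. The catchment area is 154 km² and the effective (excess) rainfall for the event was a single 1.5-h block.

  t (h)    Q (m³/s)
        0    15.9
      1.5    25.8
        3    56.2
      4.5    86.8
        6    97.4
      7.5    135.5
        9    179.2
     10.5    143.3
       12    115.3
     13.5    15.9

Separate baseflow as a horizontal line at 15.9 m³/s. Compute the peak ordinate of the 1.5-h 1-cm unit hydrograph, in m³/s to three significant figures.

Direct runoff: 0.0, 9.9, 40.3, 70.9, 81.5, 119.6, 163.3, 127.4, 99.4, 0.0 m³/s; ΣQ_DR = 712.3 m³/s, peak = 163.3 m³/s.
Runoff depth d = ΣQ_DR·Δt / A = 712.3 × 5400 / (154 km²) = 24.98 mm.
The 1-cm UH is the DRH scaled by (10 mm)/d, so U_p = 163.3 × 10/24.98 = 65.4 m³/s.

U_p ≈ 65.4 m³/s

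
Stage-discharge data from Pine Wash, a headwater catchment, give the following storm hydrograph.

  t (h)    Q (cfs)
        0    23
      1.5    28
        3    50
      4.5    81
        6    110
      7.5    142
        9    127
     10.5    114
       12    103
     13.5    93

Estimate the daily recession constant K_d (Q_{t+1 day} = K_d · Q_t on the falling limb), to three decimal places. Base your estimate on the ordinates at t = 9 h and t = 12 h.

Between t = 9 h and t = 12 h the flow falls from 127 to 103 cfs over 2×1.5 h = 3 h.
Per-interval ratio K = (103/127)^(1/2) = 0.9006; K_d = K^(24/1.5) = 0.187.

K_d ≈ 0.187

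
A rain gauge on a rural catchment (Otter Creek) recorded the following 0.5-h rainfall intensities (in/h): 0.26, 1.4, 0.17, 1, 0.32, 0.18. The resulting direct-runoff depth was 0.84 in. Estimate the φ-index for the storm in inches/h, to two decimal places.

φ ≈ 0.36 in/h

Only the 2 blocks with intensity above φ contribute runoff: 1.4, 1 in/h.
Σ(I−φ)·Δt = d  ⇒  (1.4+1 − 2φ)·0.5 = 0.84
φ = (2.400 − 0.84/0.5) / 2 = 0.36 in/h.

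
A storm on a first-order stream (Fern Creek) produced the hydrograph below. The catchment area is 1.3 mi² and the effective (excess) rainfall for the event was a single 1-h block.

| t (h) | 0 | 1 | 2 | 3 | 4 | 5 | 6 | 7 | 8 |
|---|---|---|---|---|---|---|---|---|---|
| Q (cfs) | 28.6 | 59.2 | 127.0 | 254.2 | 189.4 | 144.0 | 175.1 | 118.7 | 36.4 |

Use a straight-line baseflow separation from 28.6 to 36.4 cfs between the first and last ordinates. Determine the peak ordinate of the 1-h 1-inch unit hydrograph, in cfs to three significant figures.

U_p ≈ 222 cfs

Direct runoff: 0.00, 29.62, 96.45, 222.68, 156.90, 110.53, 140.65, 83.28, 0.00 cfs; ΣQ_DR = 840.1 cfs, peak = 222.68 cfs.
Runoff depth d = ΣQ_DR·Δt / A = 840.1 × 3600 / (1.3 mi²) = 1.001 in.
The 1-inch UH is the DRH scaled by (1 in)/d, so U_p = 222.68 × 1/1.001 = 222 cfs.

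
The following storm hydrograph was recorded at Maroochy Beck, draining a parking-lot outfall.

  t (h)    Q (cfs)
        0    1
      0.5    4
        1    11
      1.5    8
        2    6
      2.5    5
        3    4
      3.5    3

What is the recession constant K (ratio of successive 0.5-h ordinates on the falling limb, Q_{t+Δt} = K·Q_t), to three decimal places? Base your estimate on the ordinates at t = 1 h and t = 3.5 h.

K ≈ 0.771

Using the recession-limb readings at t = 1 h and t = 3.5 h: Q falls from 11 to 3 cfs over 5 intervals.
K = (Q₂/Q₁)^(1/5) = (3/11)^(1/5) = 0.771.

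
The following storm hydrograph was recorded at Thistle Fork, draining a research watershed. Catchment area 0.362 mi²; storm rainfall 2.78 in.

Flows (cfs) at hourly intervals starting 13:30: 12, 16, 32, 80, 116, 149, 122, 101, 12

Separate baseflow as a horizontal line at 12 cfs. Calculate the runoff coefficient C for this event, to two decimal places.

ΣQ_DR = 532.0 cfs; V = ΣQ_DR·Δt = 1.915 × 10^6 ft³.
Runoff depth d = V / A = 2.277 in.
C = d / P = 2.277 / 2.78 = 0.82.

C ≈ 0.82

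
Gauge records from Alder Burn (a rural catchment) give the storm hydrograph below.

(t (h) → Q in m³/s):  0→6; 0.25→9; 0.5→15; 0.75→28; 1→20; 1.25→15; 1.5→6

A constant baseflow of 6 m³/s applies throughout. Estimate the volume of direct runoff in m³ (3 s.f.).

V ≈ 51300 m³

Direct-runoff ordinates (Q − Q_b): 0.0, 3.0, 9.0, 22.0, 14.0, 9.0, 0.0 m³/s.
ΣQ_DR = 57.00 m³/s.
With Δt = 0.25 h = 900 s, V = ΣQ_DR · Δt = 57.00 × 900 = 51300 m³.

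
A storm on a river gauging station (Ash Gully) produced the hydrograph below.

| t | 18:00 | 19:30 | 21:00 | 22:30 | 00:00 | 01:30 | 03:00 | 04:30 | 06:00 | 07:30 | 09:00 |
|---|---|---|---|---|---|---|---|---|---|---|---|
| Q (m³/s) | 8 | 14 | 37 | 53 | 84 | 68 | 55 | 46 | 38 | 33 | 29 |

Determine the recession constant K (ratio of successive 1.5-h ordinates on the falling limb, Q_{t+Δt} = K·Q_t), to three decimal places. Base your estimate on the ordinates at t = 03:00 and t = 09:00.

Using the recession-limb readings at t = 03:00 and t = 09:00: Q falls from 55 to 29 m³/s over 4 intervals.
K = (Q₂/Q₁)^(1/4) = (29/55)^(1/4) = 0.852.

K ≈ 0.852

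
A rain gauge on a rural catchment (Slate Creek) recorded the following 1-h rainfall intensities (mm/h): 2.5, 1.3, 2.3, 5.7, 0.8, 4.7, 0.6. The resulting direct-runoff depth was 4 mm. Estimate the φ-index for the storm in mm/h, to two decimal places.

Only the 2 blocks with intensity above φ contribute runoff: 5.7, 4.7 mm/h.
Σ(I−φ)·Δt = d  ⇒  (5.7+4.7 − 2φ)·1 = 4
φ = (10.40 − 4/1) / 2 = 3.20 mm/h.

φ ≈ 3.20 mm/h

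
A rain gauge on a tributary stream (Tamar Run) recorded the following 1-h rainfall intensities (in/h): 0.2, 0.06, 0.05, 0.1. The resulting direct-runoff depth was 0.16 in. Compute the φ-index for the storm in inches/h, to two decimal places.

φ ≈ 0.07 in/h

Only the 2 blocks with intensity above φ contribute runoff: 0.2, 0.1 in/h.
Σ(I−φ)·Δt = d  ⇒  (0.2+0.1 − 2φ)·1 = 0.16
φ = (0.3000 − 0.16/1) / 2 = 0.07 in/h.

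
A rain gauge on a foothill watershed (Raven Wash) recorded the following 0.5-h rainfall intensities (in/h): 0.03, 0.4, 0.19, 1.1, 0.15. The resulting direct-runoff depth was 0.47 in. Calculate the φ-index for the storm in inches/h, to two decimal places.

φ ≈ 0.28 in/h

Only the 2 blocks with intensity above φ contribute runoff: 0.4, 1.1 in/h.
Σ(I−φ)·Δt = d  ⇒  (0.4+1.1 − 2φ)·0.5 = 0.47
φ = (1.500 − 0.47/0.5) / 2 = 0.28 in/h.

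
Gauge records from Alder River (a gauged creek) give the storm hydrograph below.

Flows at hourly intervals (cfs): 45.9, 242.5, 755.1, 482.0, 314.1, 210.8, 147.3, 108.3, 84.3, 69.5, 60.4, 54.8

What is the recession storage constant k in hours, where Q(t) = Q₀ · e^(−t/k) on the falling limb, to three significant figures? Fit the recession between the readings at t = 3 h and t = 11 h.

k ≈ 3.68 h

On the falling limb, Q drops from 482.0 to 54.8 cfs between t = 3 h and t = 11 h (Δt = 8 h).
k = −Δt / ln(Q₂/Q₁) = −8 / ln(54.8/482.0) = 3.68 h.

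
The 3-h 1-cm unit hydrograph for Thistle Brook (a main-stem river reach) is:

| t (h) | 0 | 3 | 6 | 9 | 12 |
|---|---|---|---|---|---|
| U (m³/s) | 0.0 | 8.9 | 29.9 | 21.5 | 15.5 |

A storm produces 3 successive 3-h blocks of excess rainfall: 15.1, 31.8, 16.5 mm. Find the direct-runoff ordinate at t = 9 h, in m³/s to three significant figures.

By discrete convolution, Q_j = Σ (P_i / 10 mm) · U_{j−i}.
At t = 9 h (j=3): Q = (15.1/10)·21.5 + (31.8/10)·29.9 + (16.5/10)·8.9 = 142 m³/s.

Q ≈ 142 m³/s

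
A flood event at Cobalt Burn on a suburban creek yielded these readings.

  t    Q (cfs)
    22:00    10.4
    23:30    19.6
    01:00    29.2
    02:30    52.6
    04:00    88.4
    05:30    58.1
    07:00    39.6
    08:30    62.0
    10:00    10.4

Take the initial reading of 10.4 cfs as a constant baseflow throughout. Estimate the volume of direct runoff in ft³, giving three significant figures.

Direct-runoff ordinates (Q − Q_b): 0.0, 9.2, 18.8, 42.2, 78.0, 47.7, 29.2, 51.6, 0.0 cfs.
ΣQ_DR = 276.7 cfs.
With Δt = 1.5 h = 5400 s, V = ΣQ_DR · Δt = 276.7 × 5400 = 1.49 × 10^6 ft³.

V ≈ 1.49 × 10^6 ft³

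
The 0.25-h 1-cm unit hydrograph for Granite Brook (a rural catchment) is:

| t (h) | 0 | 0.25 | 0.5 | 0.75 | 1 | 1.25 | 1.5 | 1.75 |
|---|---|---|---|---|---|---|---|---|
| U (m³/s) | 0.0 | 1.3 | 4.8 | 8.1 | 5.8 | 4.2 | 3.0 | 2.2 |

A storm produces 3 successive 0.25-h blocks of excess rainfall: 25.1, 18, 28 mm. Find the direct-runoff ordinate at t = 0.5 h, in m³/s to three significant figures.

By discrete convolution, Q_j = Σ (P_i / 10 mm) · U_{j−i}.
At t = 0.5 h (j=2): Q = (25.1/10)·4.8 + (18/10)·1.3 + (28/10)·0.0 = 14.4 m³/s.

Q ≈ 14.4 m³/s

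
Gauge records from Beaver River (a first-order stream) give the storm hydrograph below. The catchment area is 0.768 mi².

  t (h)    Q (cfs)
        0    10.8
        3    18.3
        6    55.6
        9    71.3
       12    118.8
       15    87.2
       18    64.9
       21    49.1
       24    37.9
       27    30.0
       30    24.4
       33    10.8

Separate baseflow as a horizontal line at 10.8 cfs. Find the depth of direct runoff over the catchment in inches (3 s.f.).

d ≈ 2.72 in

Direct runoff: 0.0, 7.5, 44.8, 60.5, 108.0, 76.4, 54.1, 38.3, 27.1, 19.2, 13.6, 0.0 cfs; ΣQ_DR = 449.5 cfs.
V = ΣQ_DR · Δt = 449.5 × 10800 s = 4.855 × 10^6 ft³.
Over A = 0.768 mi², depth = V / A = 2.72 in.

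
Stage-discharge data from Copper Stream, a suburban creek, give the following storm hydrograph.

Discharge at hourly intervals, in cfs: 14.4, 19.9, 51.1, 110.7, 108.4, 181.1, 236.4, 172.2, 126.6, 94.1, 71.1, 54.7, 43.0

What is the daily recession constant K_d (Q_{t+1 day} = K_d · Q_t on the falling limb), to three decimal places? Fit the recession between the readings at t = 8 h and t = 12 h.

K_d ≈ 0.002

Between t = 8 h and t = 12 h the flow falls from 126.6 to 43.0 cfs over 4×1 h = 4 h.
Per-interval ratio K = (43.0/126.6)^(1/4) = 0.7634; K_d = K^(24/1) = 0.002.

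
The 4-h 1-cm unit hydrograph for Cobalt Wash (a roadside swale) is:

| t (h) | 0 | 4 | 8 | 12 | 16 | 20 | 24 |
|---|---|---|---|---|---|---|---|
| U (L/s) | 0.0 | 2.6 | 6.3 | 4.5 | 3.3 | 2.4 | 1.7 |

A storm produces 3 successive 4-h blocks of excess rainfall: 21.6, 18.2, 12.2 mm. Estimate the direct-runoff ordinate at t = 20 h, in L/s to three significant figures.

By discrete convolution, Q_j = Σ (P_i / 10 mm) · U_{j−i}.
At t = 20 h (j=5): Q = (21.6/10)·2.4 + (18.2/10)·3.3 + (12.2/10)·4.5 = 16.7 L/s.

Q ≈ 16.7 L/s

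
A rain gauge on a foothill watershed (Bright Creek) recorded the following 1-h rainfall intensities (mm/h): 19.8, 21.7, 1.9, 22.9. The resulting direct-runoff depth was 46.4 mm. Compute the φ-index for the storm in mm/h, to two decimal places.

Only the 3 blocks with intensity above φ contribute runoff: 19.8, 21.7, 22.9 mm/h.
Σ(I−φ)·Δt = d  ⇒  (19.8+21.7+22.9 − 3φ)·1 = 46.4
φ = (64.40 − 46.4/1) / 3 = 6.00 mm/h.

φ ≈ 6.00 mm/h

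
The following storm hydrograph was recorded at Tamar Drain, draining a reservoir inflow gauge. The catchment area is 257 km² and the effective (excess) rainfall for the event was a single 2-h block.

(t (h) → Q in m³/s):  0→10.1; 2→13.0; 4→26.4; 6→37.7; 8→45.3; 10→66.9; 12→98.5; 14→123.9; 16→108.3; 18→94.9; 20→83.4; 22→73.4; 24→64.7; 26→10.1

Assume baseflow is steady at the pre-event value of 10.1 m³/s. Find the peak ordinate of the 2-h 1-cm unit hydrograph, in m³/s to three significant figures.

U_p ≈ 56.8 m³/s

Direct runoff: 0.0, 2.9, 16.3, 27.6, 35.2, 56.8, 88.4, 113.8, 98.2, 84.8, 73.3, 63.3, 54.6, 0.0 m³/s; ΣQ_DR = 715.2 m³/s, peak = 113.8 m³/s.
Runoff depth d = ΣQ_DR·Δt / A = 715.2 × 7200 / (257 km²) = 20.04 mm.
The 1-cm UH is the DRH scaled by (10 mm)/d, so U_p = 113.8 × 10/20.04 = 56.8 m³/s.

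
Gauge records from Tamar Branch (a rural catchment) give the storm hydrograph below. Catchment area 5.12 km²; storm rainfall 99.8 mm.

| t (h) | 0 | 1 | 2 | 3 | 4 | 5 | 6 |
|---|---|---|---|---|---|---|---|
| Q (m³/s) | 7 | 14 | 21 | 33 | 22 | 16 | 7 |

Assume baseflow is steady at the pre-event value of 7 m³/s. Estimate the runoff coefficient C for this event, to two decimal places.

ΣQ_DR = 71.00 m³/s; V = ΣQ_DR·Δt = 2.556 × 10^5 m³.
Runoff depth d = V / A = 49.92 mm.
C = d / P = 49.92 / 99.8 = 0.50.

C ≈ 0.50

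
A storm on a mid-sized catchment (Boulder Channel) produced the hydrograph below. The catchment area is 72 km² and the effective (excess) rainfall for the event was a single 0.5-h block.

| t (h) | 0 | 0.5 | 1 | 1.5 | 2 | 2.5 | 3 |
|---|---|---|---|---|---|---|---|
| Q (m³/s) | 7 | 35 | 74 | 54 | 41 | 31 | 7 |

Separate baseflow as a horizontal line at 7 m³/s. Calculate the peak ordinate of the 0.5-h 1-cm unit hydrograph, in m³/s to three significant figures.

U_p ≈ 134 m³/s

Direct runoff: 0.0, 28.0, 67.0, 47.0, 34.0, 24.0, 0.0 m³/s; ΣQ_DR = 200.0 m³/s, peak = 67.0 m³/s.
Runoff depth d = ΣQ_DR·Δt / A = 200.0 × 1800 / (72 km²) = 5.000 mm.
The 1-cm UH is the DRH scaled by (10 mm)/d, so U_p = 67.0 × 10/5.000 = 134 m³/s.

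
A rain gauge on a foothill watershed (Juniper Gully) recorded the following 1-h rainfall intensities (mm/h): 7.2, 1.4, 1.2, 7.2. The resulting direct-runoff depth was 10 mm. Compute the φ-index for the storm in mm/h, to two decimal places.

Only the 2 blocks with intensity above φ contribute runoff: 7.2, 7.2 mm/h.
Σ(I−φ)·Δt = d  ⇒  (7.2+7.2 − 2φ)·1 = 10
φ = (14.40 − 10/1) / 2 = 2.20 mm/h.

φ ≈ 2.20 mm/h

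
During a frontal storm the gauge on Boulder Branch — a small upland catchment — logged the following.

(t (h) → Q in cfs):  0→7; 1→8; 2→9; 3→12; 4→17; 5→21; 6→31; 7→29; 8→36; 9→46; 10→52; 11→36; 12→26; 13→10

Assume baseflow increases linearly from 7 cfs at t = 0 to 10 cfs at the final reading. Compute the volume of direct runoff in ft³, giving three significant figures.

Direct-runoff ordinates (Q − Q_b): 0.00, 0.77, 1.54, 4.31, 9.08, 12.85, 22.62, 20.38, 27.15, 36.92, 42.69, 26.46, 16.23, 0.00 cfs.
ΣQ_DR = 221.0 cfs.
With Δt = 1 h = 3600 s, V = ΣQ_DR · Δt = 221.0 × 3600 = 7.96 × 10^5 ft³.

V ≈ 7.96 × 10^5 ft³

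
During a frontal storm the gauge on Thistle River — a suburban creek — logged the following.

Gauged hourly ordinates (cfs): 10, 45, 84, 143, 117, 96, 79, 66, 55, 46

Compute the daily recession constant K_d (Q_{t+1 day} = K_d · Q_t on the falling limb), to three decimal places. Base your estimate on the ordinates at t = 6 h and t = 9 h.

Between t = 6 h and t = 9 h the flow falls from 79 to 46 cfs over 3×1 h = 3 h.
Per-interval ratio K = (46/79)^(1/3) = 0.8350; K_d = K^(24/1) = 0.013.

K_d ≈ 0.013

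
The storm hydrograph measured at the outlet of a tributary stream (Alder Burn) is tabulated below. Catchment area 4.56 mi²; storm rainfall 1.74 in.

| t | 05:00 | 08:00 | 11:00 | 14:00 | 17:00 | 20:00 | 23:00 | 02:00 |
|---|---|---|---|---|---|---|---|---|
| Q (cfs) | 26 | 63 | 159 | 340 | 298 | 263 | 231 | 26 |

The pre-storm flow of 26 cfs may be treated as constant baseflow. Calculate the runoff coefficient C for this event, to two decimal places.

ΣQ_DR = 1198 cfs; V = ΣQ_DR·Δt = 1.294 × 10^7 ft³.
Runoff depth d = V / A = 1.221 in.
C = d / P = 1.221 / 1.74 = 0.70.

C ≈ 0.70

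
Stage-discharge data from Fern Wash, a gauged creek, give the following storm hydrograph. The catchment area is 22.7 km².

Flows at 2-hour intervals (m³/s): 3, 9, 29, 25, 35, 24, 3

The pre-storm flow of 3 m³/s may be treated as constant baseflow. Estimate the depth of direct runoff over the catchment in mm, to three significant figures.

Direct runoff: 0.0, 6.0, 26.0, 22.0, 32.0, 21.0, 0.0 m³/s; ΣQ_DR = 107.0 m³/s.
V = ΣQ_DR · Δt = 107.0 × 7200 s = 7.704 × 10^5 m³.
Over A = 22.7 km², depth = V / A = 33.9 mm.

d ≈ 33.9 mm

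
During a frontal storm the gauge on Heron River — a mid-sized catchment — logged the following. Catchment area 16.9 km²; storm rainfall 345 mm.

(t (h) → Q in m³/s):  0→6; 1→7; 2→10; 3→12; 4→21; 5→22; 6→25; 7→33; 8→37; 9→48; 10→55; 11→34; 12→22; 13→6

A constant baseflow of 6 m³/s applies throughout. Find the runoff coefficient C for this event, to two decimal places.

C ≈ 0.16

ΣQ_DR = 254.0 m³/s; V = ΣQ_DR·Δt = 9.144 × 10^5 m³.
Runoff depth d = V / A = 54.11 mm.
C = d / P = 54.11 / 345 = 0.16.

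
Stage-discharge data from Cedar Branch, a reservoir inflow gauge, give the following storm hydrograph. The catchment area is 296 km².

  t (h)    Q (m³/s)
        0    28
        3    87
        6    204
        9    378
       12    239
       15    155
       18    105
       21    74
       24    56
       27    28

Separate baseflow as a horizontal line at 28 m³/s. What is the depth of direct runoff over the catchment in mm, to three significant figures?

Direct runoff: 0.0, 59.0, 176.0, 350.0, 211.0, 127.0, 77.0, 46.0, 28.0, 0.0 m³/s; ΣQ_DR = 1074 m³/s.
V = ΣQ_DR · Δt = 1074 × 10800 s = 1.160 × 10^7 m³.
Over A = 296 km², depth = V / A = 39.2 mm.

d ≈ 39.2 mm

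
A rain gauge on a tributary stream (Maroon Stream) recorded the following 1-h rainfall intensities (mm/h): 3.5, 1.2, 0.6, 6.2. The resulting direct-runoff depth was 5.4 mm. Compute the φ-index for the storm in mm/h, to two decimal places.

φ ≈ 2.15 mm/h

Only the 2 blocks with intensity above φ contribute runoff: 3.5, 6.2 mm/h.
Σ(I−φ)·Δt = d  ⇒  (3.5+6.2 − 2φ)·1 = 5.4
φ = (9.700 − 5.4/1) / 2 = 2.15 mm/h.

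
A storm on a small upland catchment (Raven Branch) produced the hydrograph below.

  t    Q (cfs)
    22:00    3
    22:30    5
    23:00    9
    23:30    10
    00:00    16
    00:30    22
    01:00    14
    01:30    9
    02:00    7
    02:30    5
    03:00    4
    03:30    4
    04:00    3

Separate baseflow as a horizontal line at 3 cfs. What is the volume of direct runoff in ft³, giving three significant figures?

Direct-runoff ordinates (Q − Q_b): 0.0, 2.0, 6.0, 7.0, 13.0, 19.0, 11.0, 6.0, 4.0, 2.0, 1.0, 1.0, 0.0 cfs.
ΣQ_DR = 72.00 cfs.
With Δt = 0.5 h = 1800 s, V = ΣQ_DR · Δt = 72.00 × 1800 = 1.30 × 10^5 ft³.

V ≈ 1.30 × 10^5 ft³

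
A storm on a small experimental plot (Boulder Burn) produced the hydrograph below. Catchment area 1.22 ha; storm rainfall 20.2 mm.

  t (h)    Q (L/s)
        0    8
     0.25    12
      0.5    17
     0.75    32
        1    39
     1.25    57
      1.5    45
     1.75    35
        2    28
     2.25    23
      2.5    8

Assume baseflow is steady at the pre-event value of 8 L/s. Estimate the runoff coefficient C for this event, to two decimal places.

C ≈ 0.79

ΣQ_DR = 216.0 L/s; V = ΣQ_DR·Δt = 1.944 × 10^5 L.
Runoff depth d = V / A = 15.93 mm.
C = d / P = 15.93 / 20.2 = 0.79.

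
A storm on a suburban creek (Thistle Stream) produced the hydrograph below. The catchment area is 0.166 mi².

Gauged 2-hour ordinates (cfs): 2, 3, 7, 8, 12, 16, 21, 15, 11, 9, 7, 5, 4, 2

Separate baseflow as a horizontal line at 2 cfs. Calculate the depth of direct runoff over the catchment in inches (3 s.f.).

Direct runoff: 0.0, 1.0, 5.0, 6.0, 10.0, 14.0, 19.0, 13.0, 9.0, 7.0, 5.0, 3.0, 2.0, 0.0 cfs; ΣQ_DR = 94.00 cfs.
V = ΣQ_DR · Δt = 94.00 × 7200 s = 6.768 × 10^5 ft³.
Over A = 0.166 mi², depth = V / A = 1.75 in.

d ≈ 1.75 in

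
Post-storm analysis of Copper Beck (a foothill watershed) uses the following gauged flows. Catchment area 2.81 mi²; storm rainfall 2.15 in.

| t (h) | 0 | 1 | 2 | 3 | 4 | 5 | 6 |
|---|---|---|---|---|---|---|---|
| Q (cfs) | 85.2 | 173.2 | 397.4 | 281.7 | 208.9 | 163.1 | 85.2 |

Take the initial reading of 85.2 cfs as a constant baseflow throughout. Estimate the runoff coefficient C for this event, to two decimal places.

C ≈ 0.20

ΣQ_DR = 798.3 cfs; V = ΣQ_DR·Δt = 2.874 × 10^6 ft³.
Runoff depth d = V / A = 0.4402 in.
C = d / P = 0.4402 / 2.15 = 0.20.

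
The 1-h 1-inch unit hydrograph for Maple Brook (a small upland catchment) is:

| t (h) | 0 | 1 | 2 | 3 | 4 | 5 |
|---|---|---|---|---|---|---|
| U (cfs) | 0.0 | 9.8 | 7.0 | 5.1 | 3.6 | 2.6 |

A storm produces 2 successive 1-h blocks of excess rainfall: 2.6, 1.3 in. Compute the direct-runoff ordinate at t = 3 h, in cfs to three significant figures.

By discrete convolution, Q_j = Σ (P_i / 1 in) · U_{j−i}.
At t = 3 h (j=3): Q = (2.6/1)·5.1 + (1.3/1)·7.0 = 22.4 cfs.

Q ≈ 22.4 cfs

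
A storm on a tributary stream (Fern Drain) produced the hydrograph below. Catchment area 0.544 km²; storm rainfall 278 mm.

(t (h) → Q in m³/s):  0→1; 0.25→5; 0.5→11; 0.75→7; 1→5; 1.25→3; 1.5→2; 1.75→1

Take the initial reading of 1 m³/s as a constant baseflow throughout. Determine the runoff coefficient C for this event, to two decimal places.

ΣQ_DR = 27.00 m³/s; V = ΣQ_DR·Δt = 24300 m³.
Runoff depth d = V / A = 44.67 mm.
C = d / P = 44.67 / 278 = 0.16.

C ≈ 0.16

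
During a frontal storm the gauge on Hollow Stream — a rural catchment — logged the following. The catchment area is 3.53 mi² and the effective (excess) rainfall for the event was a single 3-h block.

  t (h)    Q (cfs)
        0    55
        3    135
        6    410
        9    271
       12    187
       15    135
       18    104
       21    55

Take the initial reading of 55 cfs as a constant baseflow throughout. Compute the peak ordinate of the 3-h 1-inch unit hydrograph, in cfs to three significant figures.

U_p ≈ 296 cfs

Direct runoff: 0.0, 80.0, 355.0, 216.0, 132.0, 80.0, 49.0, 0.0 cfs; ΣQ_DR = 912.0 cfs, peak = 355.0 cfs.
Runoff depth d = ΣQ_DR·Δt / A = 912.0 × 10800 / (3.53 mi²) = 1.201 in.
The 1-inch UH is the DRH scaled by (1 in)/d, so U_p = 355.0 × 1/1.201 = 296 cfs.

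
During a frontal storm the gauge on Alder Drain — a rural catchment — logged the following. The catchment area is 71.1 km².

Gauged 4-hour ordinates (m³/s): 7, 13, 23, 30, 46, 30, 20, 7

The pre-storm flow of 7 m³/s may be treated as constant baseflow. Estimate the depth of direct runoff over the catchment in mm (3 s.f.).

d ≈ 24.3 mm

Direct runoff: 0.0, 6.0, 16.0, 23.0, 39.0, 23.0, 13.0, 0.0 m³/s; ΣQ_DR = 120.0 m³/s.
V = ΣQ_DR · Δt = 120.0 × 14400 s = 1.728 × 10^6 m³.
Over A = 71.1 km², depth = V / A = 24.3 mm.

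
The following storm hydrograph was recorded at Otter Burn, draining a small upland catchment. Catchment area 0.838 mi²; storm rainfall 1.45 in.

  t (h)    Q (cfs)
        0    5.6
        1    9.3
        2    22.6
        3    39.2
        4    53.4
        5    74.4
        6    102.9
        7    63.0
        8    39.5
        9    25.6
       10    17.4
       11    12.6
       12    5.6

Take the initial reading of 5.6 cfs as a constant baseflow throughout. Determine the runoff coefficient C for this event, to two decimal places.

ΣQ_DR = 398.3 cfs; V = ΣQ_DR·Δt = 1.434 × 10^6 ft³.
Runoff depth d = V / A = 0.7365 in.
C = d / P = 0.7365 / 1.45 = 0.51.

C ≈ 0.51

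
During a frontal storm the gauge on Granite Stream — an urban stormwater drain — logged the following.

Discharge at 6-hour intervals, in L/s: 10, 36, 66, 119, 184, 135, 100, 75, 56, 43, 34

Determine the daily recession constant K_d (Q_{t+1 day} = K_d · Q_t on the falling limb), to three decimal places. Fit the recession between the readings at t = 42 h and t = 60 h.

Between t = 42 h and t = 60 h the flow falls from 75 to 34 L/s over 3×6 h = 18 h.
Per-interval ratio K = (34/75)^(1/3) = 0.7682; K_d = K^(24/6) = 0.348.

K_d ≈ 0.348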